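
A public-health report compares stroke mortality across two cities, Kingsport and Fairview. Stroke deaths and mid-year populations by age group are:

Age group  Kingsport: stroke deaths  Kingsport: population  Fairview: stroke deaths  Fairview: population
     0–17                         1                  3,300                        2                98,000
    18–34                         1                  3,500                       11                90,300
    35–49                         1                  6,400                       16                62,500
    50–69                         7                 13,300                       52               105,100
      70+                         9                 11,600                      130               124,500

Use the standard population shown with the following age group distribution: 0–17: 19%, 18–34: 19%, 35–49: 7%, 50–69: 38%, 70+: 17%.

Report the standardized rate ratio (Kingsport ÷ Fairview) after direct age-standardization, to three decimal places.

Age-specific rates per 100,000 for Kingsport: 30.30, 28.57, 15.62, 52.63, 77.59.
For Fairview: 2.04, 12.18, 25.60, 49.48, 104.42.
Standard weights: 0.19, 0.19, 0.07, 0.38, 0.17.
Kingsport: 0.1900×30.30 + 0.1900×28.57 + 0.0700×15.62 + 0.3800×52.63 + 0.1700×77.59 = 45.4696 per 100,000.
Fairview: 0.1900×2.04 + 0.1900×12.18 + 0.0700×25.60 + 0.3800×49.48 + 0.1700×104.42 = 41.0464 per 100,000.
Ratio = 45.4696 ÷ 41.0464 = 1.10776.

1.108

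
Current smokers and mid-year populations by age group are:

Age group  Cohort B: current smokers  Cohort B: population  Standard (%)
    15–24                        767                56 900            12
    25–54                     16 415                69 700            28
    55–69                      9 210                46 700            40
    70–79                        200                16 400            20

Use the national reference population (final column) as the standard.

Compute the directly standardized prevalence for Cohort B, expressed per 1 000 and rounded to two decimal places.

Age-specific rates per 1 000 for Cohort B: 13.480, 235.509, 197.216, 12.195.
Standard weights: 0.12, 0.28, 0.40, 0.20.
Standardized rate: 0.1200×13.480 + 0.2800×235.509 + 0.4000×197.216 + 0.2000×12.195 = 148.8857 per 1 000.

148.89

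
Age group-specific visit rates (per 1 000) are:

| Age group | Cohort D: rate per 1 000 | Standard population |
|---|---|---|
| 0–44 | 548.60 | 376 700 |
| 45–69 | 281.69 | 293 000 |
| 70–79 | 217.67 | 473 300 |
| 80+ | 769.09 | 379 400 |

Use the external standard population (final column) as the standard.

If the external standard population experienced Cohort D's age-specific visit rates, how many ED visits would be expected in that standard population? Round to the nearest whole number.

684009

Expected ED visits = Σ (standard pop × age-specific rate ÷ 1 000)
= 376 700×548.60/1 000 + 293 000×281.69/1 000 + 473 300×217.67/1 000 + 379 400×769.09/1 000
= 206657.62 + 82535.17 + 103023.21 + 291792.75 = 684008.75.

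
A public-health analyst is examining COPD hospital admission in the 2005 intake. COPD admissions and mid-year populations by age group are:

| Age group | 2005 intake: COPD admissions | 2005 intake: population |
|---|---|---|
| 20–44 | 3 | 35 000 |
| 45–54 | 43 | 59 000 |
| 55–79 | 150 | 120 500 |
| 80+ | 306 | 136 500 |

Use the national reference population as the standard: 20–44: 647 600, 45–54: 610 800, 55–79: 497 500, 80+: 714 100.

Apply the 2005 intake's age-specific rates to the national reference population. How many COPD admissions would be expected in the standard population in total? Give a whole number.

Age-specific rates per 10 000 for the 2005 intake: 0.86, 7.29, 12.45, 22.42.
Expected COPD admissions = Σ (standard pop × age-specific rate ÷ 10 000)
= 647 600×0.86/10 000 + 610 800×7.29/10 000 + 497 500×12.45/10 000 + 714 100×22.42/10 000
= 55.51 + 445.16 + 619.29 + 1600.84 = 2720.80.

2721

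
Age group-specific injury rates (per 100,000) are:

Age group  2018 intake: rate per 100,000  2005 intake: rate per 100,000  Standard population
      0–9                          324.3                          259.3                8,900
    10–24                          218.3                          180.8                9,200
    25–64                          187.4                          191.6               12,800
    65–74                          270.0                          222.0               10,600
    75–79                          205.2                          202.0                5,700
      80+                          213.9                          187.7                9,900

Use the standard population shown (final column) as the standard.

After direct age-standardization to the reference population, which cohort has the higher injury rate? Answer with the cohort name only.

Standard total = 57,100; weights = 0.1559, 0.1611, 0.2242, 0.1856, 0.0998, 0.1734.
The 2018 intake: 0.1559×324.3 + 0.1611×218.3 + 0.2242×187.4 + 0.1856×270.0 + 0.0998×205.2 + 0.1734×213.9 = 235.4221 per 100,000.
The 2005 intake: 0.1559×259.3 + 0.1611×180.8 + 0.2242×191.6 + 0.1856×222.0 + 0.0998×202.0 + 0.1734×187.7 = 206.4175 per 100,000.

2018 intake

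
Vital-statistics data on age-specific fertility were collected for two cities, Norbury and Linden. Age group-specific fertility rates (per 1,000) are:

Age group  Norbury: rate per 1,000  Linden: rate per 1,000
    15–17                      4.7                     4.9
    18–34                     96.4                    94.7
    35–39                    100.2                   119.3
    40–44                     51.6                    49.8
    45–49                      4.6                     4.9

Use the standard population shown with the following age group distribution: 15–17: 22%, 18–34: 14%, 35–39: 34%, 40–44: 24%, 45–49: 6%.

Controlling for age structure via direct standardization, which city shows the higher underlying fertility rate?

Linden

Standard weights: 0.22, 0.14, 0.34, 0.24, 0.06.
Norbury: 0.2200×4.7 + 0.1400×96.4 + 0.3400×100.2 + 0.2400×51.6 + 0.0600×4.6 = 61.2580 per 1,000.
Linden: 0.2200×4.9 + 0.1400×94.7 + 0.3400×119.3 + 0.2400×49.8 + 0.0600×4.9 = 67.1440 per 1,000.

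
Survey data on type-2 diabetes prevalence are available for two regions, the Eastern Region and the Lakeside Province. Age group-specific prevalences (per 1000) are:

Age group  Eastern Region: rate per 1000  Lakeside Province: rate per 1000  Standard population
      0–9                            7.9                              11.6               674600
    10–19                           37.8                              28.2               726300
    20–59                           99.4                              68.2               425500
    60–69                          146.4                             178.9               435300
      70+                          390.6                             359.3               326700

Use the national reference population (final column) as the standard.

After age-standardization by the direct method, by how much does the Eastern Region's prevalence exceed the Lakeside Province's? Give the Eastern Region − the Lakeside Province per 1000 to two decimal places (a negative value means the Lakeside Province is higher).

Standard total = 2588400; weights = 0.2606, 0.2806, 0.1644, 0.1682, 0.1262.
The Eastern Region: 0.2606×7.9 + 0.2806×37.8 + 0.1644×99.4 + 0.1682×146.4 + 0.1262×390.6 = 102.9266 per 1000.
The Lakeside Province: 0.2606×11.6 + 0.2806×28.2 + 0.1644×68.2 + 0.1682×178.9 + 0.1262×359.3 = 97.5833 per 1000.
Difference = 102.9266 − 97.5833 = 5.3433.

5.34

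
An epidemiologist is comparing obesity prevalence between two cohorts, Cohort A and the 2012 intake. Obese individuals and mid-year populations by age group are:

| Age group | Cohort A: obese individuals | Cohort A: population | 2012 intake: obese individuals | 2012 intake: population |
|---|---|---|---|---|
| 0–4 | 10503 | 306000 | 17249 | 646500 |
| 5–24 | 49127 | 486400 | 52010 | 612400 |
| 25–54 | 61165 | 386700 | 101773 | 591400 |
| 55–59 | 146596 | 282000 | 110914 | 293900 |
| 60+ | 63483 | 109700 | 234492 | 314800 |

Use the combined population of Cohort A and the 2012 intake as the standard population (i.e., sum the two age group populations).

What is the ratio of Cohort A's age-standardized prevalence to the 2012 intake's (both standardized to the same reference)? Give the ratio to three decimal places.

1.028

Age-specific rates per 1000 for Cohort A: 34.324, 101.001, 158.172, 519.844, 578.696.
For the 2012 intake: 26.681, 84.928, 172.088, 377.387, 744.892.
Combined standard total = 4029800; weights = 0.2364, 0.2727, 0.2427, 0.1429, 0.1053.
Cohort A: 0.2364×34.324 + 0.2727×101.001 + 0.2427×158.172 + 0.1429×519.844 + 0.1053×578.696 = 209.2947 per 1000.
The 2012 intake: 0.2364×26.681 + 0.2727×84.928 + 0.2427×172.088 + 0.1429×377.387 + 0.1053×744.892 = 203.6318 per 1000.
Ratio = 209.2947 ÷ 203.6318 = 1.02781.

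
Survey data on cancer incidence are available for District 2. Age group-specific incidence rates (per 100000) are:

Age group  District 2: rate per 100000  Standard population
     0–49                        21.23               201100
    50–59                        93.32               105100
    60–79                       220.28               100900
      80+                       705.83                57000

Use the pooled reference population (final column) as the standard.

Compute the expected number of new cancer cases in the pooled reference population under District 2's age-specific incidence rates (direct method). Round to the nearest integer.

765

Expected new cancer cases = Σ (standard pop × age-specific rate ÷ 100000)
= 201100×21.23/100000 + 105100×93.32/100000 + 100900×220.28/100000 + 57000×705.83/100000
= 42.69 + 98.08 + 222.26 + 402.32 = 765.36.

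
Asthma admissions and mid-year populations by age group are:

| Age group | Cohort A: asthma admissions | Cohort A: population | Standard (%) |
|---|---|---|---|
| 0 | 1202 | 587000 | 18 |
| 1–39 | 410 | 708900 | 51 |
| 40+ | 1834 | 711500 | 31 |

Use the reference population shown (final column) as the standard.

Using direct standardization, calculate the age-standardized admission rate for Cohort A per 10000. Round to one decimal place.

14.6

Age-specific rates per 10000 for Cohort A: 20.48, 5.78, 25.78.
Standard weights: 0.18, 0.51, 0.31.
Standardized rate: 0.1800×20.48 + 0.5100×5.78 + 0.3100×25.78 = 14.6262 per 10000.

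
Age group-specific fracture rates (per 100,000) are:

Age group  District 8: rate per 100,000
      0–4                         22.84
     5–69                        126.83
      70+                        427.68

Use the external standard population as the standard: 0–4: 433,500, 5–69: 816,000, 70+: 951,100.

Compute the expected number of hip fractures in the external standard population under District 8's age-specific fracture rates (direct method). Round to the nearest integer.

Expected hip fractures = Σ (standard pop × age-specific rate ÷ 100,000)
= 433,500×22.84/100,000 + 816,000×126.83/100,000 + 951,100×427.68/100,000
= 99.01 + 1034.93 + 4067.66 = 5201.61.

5202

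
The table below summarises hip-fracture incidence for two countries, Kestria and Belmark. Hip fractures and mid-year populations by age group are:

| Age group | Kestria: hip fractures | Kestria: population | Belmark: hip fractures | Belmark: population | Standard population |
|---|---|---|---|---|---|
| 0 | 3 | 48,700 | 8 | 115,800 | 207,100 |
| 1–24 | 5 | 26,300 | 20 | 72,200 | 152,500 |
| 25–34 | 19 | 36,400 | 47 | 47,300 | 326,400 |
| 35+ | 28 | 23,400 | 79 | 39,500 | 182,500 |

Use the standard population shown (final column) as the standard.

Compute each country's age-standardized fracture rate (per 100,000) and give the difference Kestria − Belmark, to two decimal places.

-36.31

Age-specific rates per 100,000 for Kestria: 6.16, 19.01, 52.20, 119.66.
For Belmark: 6.91, 27.70, 99.37, 200.00.
Standard total = 868,500; weights = 0.2385, 0.1756, 0.3758, 0.2101.
Kestria: 0.2385×6.16 + 0.1756×19.01 + 0.3758×52.20 + 0.2101×119.66 = 49.5682 per 100,000.
Belmark: 0.2385×6.91 + 0.1756×27.70 + 0.3758×99.37 + 0.2101×200.00 = 85.8815 per 100,000.
Difference = 49.5682 − 85.8815 = -36.3133.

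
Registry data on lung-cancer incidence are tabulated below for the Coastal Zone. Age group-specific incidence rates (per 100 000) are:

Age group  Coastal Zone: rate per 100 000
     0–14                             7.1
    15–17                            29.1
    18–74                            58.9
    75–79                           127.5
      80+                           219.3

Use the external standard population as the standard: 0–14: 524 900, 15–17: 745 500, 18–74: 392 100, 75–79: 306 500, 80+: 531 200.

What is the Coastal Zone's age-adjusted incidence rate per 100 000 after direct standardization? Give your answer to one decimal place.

81.6

Standard total = 2 500 200; weights = 0.2099, 0.2982, 0.1568, 0.1226, 0.2125.
Standardized rate: 0.2099×7.1 + 0.2982×29.1 + 0.1568×58.9 + 0.1226×127.5 + 0.2125×219.3 = 81.6280 per 100 000.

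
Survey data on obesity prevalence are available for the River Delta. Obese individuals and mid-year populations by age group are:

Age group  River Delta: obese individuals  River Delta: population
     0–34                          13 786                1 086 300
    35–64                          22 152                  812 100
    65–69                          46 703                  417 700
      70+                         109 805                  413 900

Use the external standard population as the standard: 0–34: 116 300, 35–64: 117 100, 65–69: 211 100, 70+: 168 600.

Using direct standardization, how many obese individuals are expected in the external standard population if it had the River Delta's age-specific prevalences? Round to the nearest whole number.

Age-specific rates per 1 000 for the River Delta: 12.691, 27.277, 111.810, 265.294.
Expected obese individuals = Σ (standard pop × age-specific rate ÷ 1 000)
= 116 300×12.691/1 000 + 117 100×27.277/1 000 + 211 100×111.810/1 000 + 168 600×265.294/1 000
= 1475.94 + 3194.19 + 23603.07 + 44728.49 = 73001.69.

73002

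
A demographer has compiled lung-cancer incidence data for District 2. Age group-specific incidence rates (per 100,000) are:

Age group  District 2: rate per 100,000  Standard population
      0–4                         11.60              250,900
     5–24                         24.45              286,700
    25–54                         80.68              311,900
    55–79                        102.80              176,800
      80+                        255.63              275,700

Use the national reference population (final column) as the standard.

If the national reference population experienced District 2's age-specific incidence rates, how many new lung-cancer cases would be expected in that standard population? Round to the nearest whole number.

Expected new lung-cancer cases = Σ (standard pop × age-specific rate ÷ 100,000)
= 250,900×11.60/100,000 + 286,700×24.45/100,000 + 311,900×80.68/100,000 + 176,800×102.80/100,000 + 275,700×255.63/100,000
= 29.10 + 70.10 + 251.64 + 181.75 + 704.77 = 1237.37.

1237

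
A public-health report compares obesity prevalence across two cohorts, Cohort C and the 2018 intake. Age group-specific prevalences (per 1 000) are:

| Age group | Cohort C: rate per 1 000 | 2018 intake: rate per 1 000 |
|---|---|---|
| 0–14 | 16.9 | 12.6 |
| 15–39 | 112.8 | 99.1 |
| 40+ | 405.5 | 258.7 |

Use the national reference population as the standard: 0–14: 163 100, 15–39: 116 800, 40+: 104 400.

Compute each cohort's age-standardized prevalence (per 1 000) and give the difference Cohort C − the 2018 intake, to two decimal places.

Standard total = 384 300; weights = 0.4244, 0.3039, 0.2717.
Cohort C: 0.4244×16.9 + 0.3039×112.8 + 0.2717×405.5 = 151.6150 per 1 000.
The 2018 intake: 0.4244×12.6 + 0.3039×99.1 + 0.2717×258.7 = 105.7461 per 1 000.
Difference = 151.6150 − 105.7461 = 45.8689.

45.87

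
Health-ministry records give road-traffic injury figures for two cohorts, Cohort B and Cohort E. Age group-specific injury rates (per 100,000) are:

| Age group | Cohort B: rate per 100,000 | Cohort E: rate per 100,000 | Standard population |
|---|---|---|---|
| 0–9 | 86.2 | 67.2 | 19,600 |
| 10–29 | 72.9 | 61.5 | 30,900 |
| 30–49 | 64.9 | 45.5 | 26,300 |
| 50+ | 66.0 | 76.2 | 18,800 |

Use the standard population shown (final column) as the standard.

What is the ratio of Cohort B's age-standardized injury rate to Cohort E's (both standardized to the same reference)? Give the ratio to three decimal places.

Standard total = 95,600; weights = 0.2050, 0.3232, 0.2751, 0.1967.
Cohort B: 0.2050×86.2 + 0.3232×72.9 + 0.2751×64.9 + 0.1967×66.0 = 72.0690 per 100,000.
Cohort E: 0.2050×67.2 + 0.3232×61.5 + 0.2751×45.5 + 0.1967×76.2 = 61.1577 per 100,000.
Ratio = 72.0690 ÷ 61.1577 = 1.17841.

1.178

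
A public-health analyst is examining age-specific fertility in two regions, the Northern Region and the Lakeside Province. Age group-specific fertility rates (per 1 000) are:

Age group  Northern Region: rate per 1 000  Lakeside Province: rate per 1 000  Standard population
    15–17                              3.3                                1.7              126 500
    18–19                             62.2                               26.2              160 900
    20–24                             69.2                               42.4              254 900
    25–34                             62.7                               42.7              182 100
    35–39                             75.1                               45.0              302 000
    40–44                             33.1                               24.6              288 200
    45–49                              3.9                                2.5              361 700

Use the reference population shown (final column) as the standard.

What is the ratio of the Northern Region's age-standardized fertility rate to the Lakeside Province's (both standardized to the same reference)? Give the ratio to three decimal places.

Standard total = 1 676 300; weights = 0.0755, 0.0960, 0.1521, 0.1086, 0.1802, 0.1719, 0.2158.
The Northern Region: 0.0755×3.3 + 0.0960×62.2 + 0.1521×69.2 + 0.1086×62.7 + 0.1802×75.1 + 0.1719×33.1 + 0.2158×3.9 = 43.6154 per 1 000.
The Lakeside Province: 0.0755×1.7 + 0.0960×26.2 + 0.1521×42.4 + 0.1086×42.7 + 0.1802×45.0 + 0.1719×24.6 + 0.2158×2.5 = 26.6050 per 1 000.
Ratio = 43.6154 ÷ 26.6050 = 1.63936.

1.639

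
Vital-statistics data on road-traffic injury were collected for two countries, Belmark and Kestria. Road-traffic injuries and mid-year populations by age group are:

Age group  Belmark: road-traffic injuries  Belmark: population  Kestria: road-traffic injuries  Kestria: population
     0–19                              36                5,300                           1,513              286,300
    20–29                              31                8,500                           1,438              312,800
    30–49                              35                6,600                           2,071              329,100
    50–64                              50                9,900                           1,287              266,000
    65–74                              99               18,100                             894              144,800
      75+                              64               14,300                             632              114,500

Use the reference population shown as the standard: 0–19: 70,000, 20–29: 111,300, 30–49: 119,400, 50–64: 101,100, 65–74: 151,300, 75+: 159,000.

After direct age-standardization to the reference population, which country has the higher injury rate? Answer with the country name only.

Age-specific rates per 100,000 for Belmark: 679.25, 364.71, 530.30, 505.05, 546.96, 447.55.
For Kestria: 528.47, 459.72, 629.29, 483.83, 617.40, 551.97.
Standard total = 712,100; weights = 0.0983, 0.1563, 0.1677, 0.1420, 0.2125, 0.2233.
Belmark: 0.0983×679.25 + 0.1563×364.71 + 0.1677×530.30 + 0.1420×505.05 + 0.2125×546.96 + 0.2233×447.55 = 500.5390 per 100,000.
Kestria: 0.0983×528.47 + 0.1563×459.72 + 0.1677×629.29 + 0.1420×483.83 + 0.2125×617.40 + 0.2233×551.97 = 552.4337 per 100,000.

Kestria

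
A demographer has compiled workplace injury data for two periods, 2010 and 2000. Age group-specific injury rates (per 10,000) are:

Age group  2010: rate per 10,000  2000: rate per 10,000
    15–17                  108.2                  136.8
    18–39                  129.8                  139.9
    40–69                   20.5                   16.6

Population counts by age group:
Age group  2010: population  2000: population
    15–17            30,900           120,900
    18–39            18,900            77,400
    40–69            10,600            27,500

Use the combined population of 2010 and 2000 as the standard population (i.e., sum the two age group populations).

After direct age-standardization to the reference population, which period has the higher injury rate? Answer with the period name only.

2000

Combined standard total = 286,200; weights = 0.5304, 0.3365, 0.1331.
2010: 0.5304×108.2 + 0.3365×129.8 + 0.1331×20.5 = 103.7930 per 10,000.
2000: 0.5304×136.8 + 0.3365×139.9 + 0.1331×16.6 = 121.8416 per 10,000.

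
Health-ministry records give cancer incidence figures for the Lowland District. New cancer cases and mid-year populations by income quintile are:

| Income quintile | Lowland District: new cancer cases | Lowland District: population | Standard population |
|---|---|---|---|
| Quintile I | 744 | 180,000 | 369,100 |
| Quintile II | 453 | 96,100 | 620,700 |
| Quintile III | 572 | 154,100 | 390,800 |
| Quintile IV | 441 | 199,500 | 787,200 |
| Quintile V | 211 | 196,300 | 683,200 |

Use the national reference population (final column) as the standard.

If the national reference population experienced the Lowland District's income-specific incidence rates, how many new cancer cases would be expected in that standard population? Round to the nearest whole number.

Income-specific rates per 100,000 for the Lowland District: 413.33, 471.38, 371.19, 221.05, 107.49.
Expected new cancer cases = Σ (standard pop × income-specific rate ÷ 100,000)
= 369,100×413.33/100,000 + 620,700×471.38/100,000 + 390,800×371.19/100,000 + 787,200×221.05/100,000 + 683,200×107.49/100,000
= 1525.61 + 2925.88 + 1450.60 + 1740.13 + 734.36 = 8376.58.

8377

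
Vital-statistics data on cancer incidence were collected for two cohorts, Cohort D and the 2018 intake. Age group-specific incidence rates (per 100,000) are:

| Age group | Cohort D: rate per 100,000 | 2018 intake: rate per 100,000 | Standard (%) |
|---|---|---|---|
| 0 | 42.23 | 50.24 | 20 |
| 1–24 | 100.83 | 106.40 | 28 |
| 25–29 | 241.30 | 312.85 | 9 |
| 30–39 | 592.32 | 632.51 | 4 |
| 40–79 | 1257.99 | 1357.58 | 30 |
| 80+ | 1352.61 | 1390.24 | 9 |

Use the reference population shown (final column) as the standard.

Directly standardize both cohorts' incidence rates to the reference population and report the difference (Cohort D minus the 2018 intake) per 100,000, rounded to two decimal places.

Standard weights: 0.20, 0.28, 0.09, 0.04, 0.30, 0.09.
Cohort D: 0.2000×42.23 + 0.2800×100.83 + 0.0900×241.30 + 0.0400×592.32 + 0.3000×1257.99 + 0.0900×1352.61 = 581.2201 per 100,000.
The 2018 intake: 0.2000×50.24 + 0.2800×106.40 + 0.0900×312.85 + 0.0400×632.51 + 0.3000×1357.58 + 0.0900×1390.24 = 625.6925 per 100,000.
Difference = 581.2201 − 625.6925 = -44.4724.

-44.47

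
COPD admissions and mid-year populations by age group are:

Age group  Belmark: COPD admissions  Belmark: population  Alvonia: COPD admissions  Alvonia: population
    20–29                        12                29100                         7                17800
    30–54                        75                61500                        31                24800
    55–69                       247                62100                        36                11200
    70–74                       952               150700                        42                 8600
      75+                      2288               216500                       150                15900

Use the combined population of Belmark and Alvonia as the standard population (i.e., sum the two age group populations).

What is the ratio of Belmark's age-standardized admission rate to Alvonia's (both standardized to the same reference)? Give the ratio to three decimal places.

Age-specific rates per 10000 for Belmark: 4.12, 12.20, 39.77, 63.17, 105.68.
For Alvonia: 3.93, 12.50, 32.14, 48.84, 94.34.
Combined standard total = 598200; weights = 0.0784, 0.1443, 0.1225, 0.2663, 0.3885.
Belmark: 0.0784×4.12 + 0.1443×12.20 + 0.1225×39.77 + 0.2663×63.17 + 0.3885×105.68 = 64.8361 per 10000.
Alvonia: 0.0784×3.93 + 0.1443×12.50 + 0.1225×32.14 + 0.2663×48.84 + 0.3885×94.34 = 55.7064 per 10000.
Ratio = 64.8361 ÷ 55.7064 = 1.16389.

1.164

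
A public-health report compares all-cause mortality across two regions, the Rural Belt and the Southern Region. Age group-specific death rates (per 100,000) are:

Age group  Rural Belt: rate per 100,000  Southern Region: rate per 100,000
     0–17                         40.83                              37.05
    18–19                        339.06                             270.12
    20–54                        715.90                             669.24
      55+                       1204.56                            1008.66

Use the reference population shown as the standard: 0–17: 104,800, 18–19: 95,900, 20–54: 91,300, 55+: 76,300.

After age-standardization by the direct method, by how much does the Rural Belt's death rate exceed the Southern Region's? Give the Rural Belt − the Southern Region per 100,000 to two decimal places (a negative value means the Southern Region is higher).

Standard total = 368,300; weights = 0.2846, 0.2604, 0.2479, 0.2072.
The Rural Belt: 0.2846×40.83 + 0.2604×339.06 + 0.2479×715.90 + 0.2072×1204.56 = 526.9195 per 100,000.
The Southern Region: 0.2846×37.05 + 0.2604×270.12 + 0.2479×669.24 + 0.2072×1008.66 = 455.7418 per 100,000.
Difference = 526.9195 − 455.7418 = 71.1776.

71.18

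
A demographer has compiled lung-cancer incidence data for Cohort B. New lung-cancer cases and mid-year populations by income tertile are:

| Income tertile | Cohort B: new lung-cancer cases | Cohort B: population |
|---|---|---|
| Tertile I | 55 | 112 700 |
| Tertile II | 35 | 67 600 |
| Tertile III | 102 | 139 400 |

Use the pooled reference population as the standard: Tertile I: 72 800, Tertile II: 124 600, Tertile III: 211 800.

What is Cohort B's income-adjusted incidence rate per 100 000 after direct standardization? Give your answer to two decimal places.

62.32

Income-specific rates per 100 000 for Cohort B: 48.80, 51.78, 73.17.
Standard total = 409 200; weights = 0.1779, 0.3045, 0.5176.
Standardized rate: 0.1779×48.80 + 0.3045×51.78 + 0.5176×73.17 = 62.3205 per 100 000.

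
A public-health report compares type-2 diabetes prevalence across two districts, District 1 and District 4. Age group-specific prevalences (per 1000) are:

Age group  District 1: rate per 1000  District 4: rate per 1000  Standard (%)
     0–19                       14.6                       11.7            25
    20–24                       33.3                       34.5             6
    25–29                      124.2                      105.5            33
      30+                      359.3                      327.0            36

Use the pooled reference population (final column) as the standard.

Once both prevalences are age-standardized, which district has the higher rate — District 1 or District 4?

District 1

Standard weights: 0.25, 0.06, 0.33, 0.36.
District 1: 0.2500×14.6 + 0.0600×33.3 + 0.3300×124.2 + 0.3600×359.3 = 175.9820 per 1000.
District 4: 0.2500×11.7 + 0.0600×34.5 + 0.3300×105.5 + 0.3600×327.0 = 157.5300 per 1000.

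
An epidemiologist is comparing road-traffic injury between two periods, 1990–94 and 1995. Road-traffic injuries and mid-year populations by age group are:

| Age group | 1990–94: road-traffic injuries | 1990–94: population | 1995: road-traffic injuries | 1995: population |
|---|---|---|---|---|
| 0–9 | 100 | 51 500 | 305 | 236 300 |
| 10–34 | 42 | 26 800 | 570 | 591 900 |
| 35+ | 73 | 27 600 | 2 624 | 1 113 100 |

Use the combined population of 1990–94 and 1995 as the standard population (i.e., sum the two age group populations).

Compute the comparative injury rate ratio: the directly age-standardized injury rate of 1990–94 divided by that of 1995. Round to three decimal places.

1.243

Age-specific rates per 100 000 for 1990–94: 194.17, 156.72, 264.49.
For 1995: 129.07, 96.30, 235.74.
Combined standard total = 2 047 200; weights = 0.1406, 0.3022, 0.5572.
1990–94: 0.1406×194.17 + 0.3022×156.72 + 0.5572×264.49 = 222.0354 per 100 000.
1995: 0.1406×129.07 + 0.3022×96.30 + 0.5572×235.74 = 178.6022 per 100 000.
Ratio = 222.0354 ÷ 178.6022 = 1.24318.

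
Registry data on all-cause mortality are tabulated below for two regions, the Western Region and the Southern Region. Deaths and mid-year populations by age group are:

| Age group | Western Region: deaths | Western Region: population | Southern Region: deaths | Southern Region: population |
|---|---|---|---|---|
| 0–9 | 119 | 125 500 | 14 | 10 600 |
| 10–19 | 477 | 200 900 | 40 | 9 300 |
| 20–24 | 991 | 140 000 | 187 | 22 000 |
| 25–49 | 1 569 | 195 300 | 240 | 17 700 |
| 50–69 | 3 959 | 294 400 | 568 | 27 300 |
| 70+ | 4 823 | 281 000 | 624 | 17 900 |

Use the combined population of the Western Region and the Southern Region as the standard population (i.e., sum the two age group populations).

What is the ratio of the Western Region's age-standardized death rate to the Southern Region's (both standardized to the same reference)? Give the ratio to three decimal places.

Age-specific rates per 100 000 for the Western Region: 94.82, 237.43, 707.86, 803.38, 1344.77, 1716.37.
For the Southern Region: 132.08, 430.11, 850.00, 1355.93, 2080.59, 3486.03.
Combined standard total = 1 341 900; weights = 0.1014, 0.1566, 0.1207, 0.1587, 0.2397, 0.2227.
The Western Region: 0.1014×94.82 + 0.1566×237.43 + 0.1207×707.86 + 0.1587×803.38 + 0.2397×1344.77 + 0.2227×1716.37 = 964.4840 per 100 000.
The Southern Region: 0.1014×132.08 + 0.1566×430.11 + 0.1207×850.00 + 0.1587×1355.93 + 0.2397×2080.59 + 0.2227×3486.03 = 1673.8934 per 100 000.
Ratio = 964.4840 ÷ 1673.8934 = 0.57619.

0.576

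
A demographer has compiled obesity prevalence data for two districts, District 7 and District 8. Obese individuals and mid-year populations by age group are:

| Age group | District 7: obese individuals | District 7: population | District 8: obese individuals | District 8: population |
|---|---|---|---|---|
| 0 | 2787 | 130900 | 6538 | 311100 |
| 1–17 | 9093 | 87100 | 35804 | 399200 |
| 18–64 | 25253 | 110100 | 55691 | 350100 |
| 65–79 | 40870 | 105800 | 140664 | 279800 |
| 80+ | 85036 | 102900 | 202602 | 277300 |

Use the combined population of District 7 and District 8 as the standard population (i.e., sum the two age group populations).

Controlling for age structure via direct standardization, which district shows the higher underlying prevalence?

District 7

Age-specific rates per 1000 for District 7: 21.291, 104.397, 229.364, 386.295, 826.395.
For District 8: 21.016, 89.689, 159.072, 502.731, 730.624.
Combined standard total = 2154300; weights = 0.2052, 0.2257, 0.2136, 0.1790, 0.1765.
District 7: 0.2052×21.291 + 0.2257×104.397 + 0.2136×229.364 + 0.1790×386.295 + 0.1765×826.395 = 291.9199 per 1000.
District 8: 0.2052×21.016 + 0.2257×89.689 + 0.2136×159.072 + 0.1790×502.731 + 0.1765×730.624 = 277.4664 per 1000.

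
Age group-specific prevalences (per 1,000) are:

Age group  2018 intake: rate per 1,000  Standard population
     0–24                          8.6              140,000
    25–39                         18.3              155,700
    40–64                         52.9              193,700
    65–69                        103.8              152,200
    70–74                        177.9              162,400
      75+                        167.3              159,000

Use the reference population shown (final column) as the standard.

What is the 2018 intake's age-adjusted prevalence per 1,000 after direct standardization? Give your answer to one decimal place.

Standard total = 963,000; weights = 0.1454, 0.1617, 0.2011, 0.1580, 0.1686, 0.1651.
Standardized rate: 0.1454×8.6 + 0.1617×18.3 + 0.2011×52.9 + 0.1580×103.8 + 0.1686×177.9 + 0.1651×167.3 = 88.8786 per 1,000.

88.9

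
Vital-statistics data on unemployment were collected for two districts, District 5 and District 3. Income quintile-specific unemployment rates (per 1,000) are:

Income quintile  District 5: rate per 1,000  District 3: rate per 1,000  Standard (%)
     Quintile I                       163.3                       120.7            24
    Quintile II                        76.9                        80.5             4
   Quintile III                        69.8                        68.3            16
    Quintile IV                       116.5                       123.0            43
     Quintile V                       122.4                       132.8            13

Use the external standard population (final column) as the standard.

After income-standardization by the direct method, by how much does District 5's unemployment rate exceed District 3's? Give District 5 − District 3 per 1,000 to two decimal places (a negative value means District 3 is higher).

Standard weights: 0.24, 0.04, 0.16, 0.43, 0.13.
District 5: 0.2400×163.3 + 0.0400×76.9 + 0.1600×69.8 + 0.4300×116.5 + 0.1300×122.4 = 119.4430 per 1,000.
District 3: 0.2400×120.7 + 0.0400×80.5 + 0.1600×68.3 + 0.4300×123.0 + 0.1300×132.8 = 113.2700 per 1,000.
Difference = 119.4430 − 113.2700 = 6.1730.

6.17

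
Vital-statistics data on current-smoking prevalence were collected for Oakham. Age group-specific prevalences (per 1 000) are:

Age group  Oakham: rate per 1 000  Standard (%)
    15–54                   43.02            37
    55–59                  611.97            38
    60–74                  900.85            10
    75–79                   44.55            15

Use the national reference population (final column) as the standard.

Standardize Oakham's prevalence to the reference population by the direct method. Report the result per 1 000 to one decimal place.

345.2

Standard weights: 0.37, 0.38, 0.10, 0.15.
Standardized rate: 0.3700×43.02 + 0.3800×611.97 + 0.1000×900.85 + 0.1500×44.55 = 345.2335 per 1 000.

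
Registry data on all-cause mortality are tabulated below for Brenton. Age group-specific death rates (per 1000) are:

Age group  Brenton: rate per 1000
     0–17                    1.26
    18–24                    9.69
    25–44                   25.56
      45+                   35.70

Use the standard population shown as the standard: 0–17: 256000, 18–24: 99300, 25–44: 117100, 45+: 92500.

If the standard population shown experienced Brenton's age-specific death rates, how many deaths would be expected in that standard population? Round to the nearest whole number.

7580

Expected deaths = Σ (standard pop × age-specific rate ÷ 1000)
= 256000×1.26/1000 + 99300×9.69/1000 + 117100×25.56/1000 + 92500×35.70/1000
= 322.56 + 962.22 + 2993.08 + 3302.25 = 7580.10.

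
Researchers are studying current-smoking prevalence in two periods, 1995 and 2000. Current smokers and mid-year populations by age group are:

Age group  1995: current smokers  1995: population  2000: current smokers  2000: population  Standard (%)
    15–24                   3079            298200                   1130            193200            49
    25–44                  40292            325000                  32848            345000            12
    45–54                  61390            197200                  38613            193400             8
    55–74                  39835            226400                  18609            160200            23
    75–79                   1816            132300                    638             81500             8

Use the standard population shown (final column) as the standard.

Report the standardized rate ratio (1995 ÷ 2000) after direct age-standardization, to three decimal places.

1.500

Age-specific rates per 1000 for 1995: 10.325, 123.975, 311.308, 175.950, 13.726.
For 2000: 5.849, 95.212, 199.654, 116.161, 7.828.
Standard weights: 0.49, 0.12, 0.08, 0.23, 0.08.
1995: 0.4900×10.325 + 0.1200×123.975 + 0.0800×311.308 + 0.2300×175.950 + 0.0800×13.726 = 86.4076 per 1000.
2000: 0.4900×5.849 + 0.1200×95.212 + 0.0800×199.654 + 0.2300×116.161 + 0.0800×7.828 = 57.6069 per 1000.
Ratio = 86.4076 ÷ 57.6069 = 1.49995.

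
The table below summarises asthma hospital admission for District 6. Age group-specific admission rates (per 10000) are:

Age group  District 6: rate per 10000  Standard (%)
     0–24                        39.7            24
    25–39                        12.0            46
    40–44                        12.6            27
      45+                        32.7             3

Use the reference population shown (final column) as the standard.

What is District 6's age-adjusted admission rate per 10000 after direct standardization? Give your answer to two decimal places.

19.43

Standard weights: 0.24, 0.46, 0.27, 0.03.
Standardized rate: 0.2400×39.7 + 0.4600×12.0 + 0.2700×12.6 + 0.0300×32.7 = 19.4310 per 10000.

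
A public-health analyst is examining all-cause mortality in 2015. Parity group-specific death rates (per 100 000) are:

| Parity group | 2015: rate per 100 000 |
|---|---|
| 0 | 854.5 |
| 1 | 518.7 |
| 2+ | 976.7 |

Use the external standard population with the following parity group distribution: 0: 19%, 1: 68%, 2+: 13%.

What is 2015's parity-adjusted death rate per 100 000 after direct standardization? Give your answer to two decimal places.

Standard weights: 0.19, 0.68, 0.13.
Standardized rate: 0.1900×854.5 + 0.6800×518.7 + 0.1300×976.7 = 642.0420 per 100 000.

642.04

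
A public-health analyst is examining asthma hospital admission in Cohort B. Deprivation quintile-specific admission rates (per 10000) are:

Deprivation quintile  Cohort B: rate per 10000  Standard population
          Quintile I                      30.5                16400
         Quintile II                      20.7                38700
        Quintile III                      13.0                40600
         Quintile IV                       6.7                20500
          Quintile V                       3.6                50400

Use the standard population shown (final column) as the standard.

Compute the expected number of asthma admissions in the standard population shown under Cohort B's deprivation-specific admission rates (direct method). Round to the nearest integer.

215

Expected asthma admissions = Σ (standard pop × deprivation-specific rate ÷ 10000)
= 16400×30.5/10000 + 38700×20.7/10000 + 40600×13.0/10000 + 20500×6.7/10000 + 50400×3.6/10000
= 50.02 + 80.11 + 52.78 + 13.73 + 18.14 = 214.79.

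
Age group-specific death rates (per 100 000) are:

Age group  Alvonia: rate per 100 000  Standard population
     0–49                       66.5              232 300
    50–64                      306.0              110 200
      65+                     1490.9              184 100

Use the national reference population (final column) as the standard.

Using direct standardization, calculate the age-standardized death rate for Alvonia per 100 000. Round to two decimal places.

614.59

Standard total = 526 600; weights = 0.4411, 0.2093, 0.3496.
Standardized rate: 0.4411×66.5 + 0.2093×306.0 + 0.3496×1490.9 = 614.5914 per 100 000.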